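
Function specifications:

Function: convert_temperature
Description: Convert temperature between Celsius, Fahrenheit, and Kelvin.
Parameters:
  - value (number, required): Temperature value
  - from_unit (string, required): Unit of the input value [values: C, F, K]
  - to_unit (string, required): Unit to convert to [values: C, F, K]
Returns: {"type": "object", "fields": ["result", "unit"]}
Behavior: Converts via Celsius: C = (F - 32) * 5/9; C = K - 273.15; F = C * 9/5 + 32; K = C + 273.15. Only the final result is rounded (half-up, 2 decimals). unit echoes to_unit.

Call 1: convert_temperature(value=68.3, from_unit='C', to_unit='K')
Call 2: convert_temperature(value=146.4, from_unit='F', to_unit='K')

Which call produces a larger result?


Call 1:
  Input already in C: 68.3
  To K: 68.3 + 273.15 = 341.45
  Round to 2 decimals: 341.45
  -> 341.45 K
Call 2:
  To C: (146.4 - 32) * 5/9 = 63.555556
  To K: 63.555556 + 273.15 = 336.705556
  Round to 2 decimals: 336.71
  -> 336.71 K
Call 1 (341.45 K)


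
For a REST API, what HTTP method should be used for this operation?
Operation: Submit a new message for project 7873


GET = read, POST = create, PUT = update/replace, DELETE = remove
This operation is a create.
POST


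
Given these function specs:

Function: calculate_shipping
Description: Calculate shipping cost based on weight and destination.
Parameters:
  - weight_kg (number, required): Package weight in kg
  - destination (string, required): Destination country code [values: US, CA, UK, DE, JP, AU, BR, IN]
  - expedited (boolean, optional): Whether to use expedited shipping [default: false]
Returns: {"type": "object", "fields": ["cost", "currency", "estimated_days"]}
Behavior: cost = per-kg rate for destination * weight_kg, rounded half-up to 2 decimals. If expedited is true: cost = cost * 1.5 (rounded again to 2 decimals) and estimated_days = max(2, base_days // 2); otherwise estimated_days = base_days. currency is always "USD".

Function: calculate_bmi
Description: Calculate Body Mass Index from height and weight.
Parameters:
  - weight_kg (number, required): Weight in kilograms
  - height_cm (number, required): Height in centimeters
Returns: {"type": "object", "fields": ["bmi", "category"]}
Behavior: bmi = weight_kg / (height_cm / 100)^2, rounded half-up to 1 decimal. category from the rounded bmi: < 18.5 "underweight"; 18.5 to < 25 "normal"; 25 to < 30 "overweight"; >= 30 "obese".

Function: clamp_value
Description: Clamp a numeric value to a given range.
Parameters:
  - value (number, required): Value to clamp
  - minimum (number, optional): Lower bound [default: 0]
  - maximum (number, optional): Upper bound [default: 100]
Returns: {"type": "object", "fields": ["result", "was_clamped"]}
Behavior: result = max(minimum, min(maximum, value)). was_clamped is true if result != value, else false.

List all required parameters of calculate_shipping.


Parameters of calculate_shipping and their required/optional flag:
  weight_kg: required
  destination: required
  expedited: optional
destination, weight_kg


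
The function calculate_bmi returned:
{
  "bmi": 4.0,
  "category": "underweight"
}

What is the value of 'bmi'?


4.0


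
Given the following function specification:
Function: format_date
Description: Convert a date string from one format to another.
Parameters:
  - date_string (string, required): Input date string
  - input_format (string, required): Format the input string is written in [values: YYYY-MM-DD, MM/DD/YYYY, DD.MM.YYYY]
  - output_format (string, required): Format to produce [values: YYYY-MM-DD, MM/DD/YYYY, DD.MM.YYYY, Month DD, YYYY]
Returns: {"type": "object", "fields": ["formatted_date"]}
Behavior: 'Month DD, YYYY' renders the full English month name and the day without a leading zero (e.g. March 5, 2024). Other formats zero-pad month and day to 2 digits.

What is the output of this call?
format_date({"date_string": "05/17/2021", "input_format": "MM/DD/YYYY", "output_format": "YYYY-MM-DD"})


Parse '05/17/2021' as MM/DD/YYYY: year=2021, month=5, day=17
Render as YYYY-MM-DD: 2021-05-17
Output:
{"formatted_date": "2021-05-17"}


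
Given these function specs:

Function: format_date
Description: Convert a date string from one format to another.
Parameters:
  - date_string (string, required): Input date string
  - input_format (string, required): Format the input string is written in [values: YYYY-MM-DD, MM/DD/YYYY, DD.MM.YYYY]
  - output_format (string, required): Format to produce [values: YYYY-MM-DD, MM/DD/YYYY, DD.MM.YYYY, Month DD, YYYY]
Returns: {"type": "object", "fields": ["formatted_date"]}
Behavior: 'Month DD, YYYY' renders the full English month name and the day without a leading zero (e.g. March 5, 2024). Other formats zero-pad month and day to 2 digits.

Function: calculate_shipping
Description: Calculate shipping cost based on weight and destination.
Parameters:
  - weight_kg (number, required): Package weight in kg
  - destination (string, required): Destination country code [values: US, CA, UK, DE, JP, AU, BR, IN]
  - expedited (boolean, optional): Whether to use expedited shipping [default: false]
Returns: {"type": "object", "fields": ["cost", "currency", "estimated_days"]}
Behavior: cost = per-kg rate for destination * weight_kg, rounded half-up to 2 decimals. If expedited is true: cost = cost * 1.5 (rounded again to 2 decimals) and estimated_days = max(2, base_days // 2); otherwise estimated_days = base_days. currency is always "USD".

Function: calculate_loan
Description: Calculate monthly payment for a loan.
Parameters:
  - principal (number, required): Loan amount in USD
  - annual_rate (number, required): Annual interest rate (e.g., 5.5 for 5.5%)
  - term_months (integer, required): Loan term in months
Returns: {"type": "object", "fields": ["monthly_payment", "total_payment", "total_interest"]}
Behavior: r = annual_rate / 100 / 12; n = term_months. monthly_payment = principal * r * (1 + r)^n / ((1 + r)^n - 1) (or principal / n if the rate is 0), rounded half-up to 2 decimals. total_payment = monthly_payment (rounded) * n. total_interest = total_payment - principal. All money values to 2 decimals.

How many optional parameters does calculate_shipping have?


Parameters of calculate_shipping: weight_kg (required), destination (required), expedited (optional)
Optional count:
1


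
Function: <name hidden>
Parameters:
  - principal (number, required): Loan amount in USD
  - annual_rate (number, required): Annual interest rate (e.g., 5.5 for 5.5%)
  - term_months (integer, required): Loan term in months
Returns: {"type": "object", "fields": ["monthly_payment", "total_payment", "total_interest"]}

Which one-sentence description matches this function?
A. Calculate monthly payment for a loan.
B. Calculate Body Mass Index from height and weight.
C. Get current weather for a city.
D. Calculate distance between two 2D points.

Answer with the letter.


Parameters principal, annual_rate, term_months and return ["monthly_payment", "total_payment", "total_interest"] fit: Calculate monthly payment for a loan.
A


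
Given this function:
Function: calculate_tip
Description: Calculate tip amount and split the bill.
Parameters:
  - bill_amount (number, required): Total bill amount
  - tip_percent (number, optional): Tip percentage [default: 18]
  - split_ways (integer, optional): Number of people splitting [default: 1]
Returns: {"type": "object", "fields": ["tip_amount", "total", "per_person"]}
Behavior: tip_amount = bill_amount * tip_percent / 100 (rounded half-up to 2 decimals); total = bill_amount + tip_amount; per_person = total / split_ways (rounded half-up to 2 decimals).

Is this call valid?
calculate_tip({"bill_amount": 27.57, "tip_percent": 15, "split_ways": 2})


Checking all required parameters present and types match... All valid.
Valid


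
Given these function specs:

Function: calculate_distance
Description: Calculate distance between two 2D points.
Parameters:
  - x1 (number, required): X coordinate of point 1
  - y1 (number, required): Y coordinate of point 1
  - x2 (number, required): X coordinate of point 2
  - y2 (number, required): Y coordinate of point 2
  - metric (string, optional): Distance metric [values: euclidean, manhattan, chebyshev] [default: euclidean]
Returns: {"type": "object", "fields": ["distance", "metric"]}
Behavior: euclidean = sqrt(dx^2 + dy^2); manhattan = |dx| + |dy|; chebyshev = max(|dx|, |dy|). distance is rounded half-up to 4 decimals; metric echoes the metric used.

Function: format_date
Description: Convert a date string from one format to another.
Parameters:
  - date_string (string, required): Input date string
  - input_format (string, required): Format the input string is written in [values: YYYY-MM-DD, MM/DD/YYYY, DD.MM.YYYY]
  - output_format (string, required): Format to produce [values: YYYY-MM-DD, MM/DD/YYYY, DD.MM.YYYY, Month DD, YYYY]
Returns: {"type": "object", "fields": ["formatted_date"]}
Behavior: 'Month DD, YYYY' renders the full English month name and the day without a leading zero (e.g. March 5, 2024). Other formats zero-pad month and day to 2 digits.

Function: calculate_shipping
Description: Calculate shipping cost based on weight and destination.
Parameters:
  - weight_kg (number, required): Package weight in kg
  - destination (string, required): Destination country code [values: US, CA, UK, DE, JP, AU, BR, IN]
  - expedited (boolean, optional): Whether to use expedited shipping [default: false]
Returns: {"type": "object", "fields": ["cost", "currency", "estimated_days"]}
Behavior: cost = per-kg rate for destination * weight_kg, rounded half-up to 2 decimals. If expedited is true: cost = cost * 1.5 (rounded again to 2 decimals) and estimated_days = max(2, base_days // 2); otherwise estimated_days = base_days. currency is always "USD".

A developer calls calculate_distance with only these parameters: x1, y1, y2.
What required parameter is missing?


Required parameters: x1, y1, x2, y2
Provided: x1, y1, y2
Missing: x2
x2


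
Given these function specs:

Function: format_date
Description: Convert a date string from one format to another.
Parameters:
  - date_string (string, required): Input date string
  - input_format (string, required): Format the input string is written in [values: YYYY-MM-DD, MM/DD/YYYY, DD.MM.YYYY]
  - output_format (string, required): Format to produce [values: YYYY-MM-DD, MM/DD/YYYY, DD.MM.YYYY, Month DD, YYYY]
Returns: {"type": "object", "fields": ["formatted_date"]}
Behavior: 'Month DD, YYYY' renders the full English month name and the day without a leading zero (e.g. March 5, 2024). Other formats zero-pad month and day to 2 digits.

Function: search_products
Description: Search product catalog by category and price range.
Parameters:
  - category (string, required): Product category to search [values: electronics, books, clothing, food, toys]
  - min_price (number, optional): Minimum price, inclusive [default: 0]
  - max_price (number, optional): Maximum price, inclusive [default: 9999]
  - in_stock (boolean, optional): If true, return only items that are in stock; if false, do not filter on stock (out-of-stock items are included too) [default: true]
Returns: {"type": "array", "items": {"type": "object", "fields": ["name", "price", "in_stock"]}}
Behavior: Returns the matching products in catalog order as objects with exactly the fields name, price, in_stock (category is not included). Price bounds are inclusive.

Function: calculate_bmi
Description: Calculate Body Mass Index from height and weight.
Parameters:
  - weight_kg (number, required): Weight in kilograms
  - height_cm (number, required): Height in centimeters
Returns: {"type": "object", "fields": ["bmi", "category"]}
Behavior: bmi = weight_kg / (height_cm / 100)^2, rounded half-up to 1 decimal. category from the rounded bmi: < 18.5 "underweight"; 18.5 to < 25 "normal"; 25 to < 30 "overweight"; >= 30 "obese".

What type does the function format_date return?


The format_date spec declares Returns: {"type": "object", "fields": ["formatted_date"]}
Type:
object


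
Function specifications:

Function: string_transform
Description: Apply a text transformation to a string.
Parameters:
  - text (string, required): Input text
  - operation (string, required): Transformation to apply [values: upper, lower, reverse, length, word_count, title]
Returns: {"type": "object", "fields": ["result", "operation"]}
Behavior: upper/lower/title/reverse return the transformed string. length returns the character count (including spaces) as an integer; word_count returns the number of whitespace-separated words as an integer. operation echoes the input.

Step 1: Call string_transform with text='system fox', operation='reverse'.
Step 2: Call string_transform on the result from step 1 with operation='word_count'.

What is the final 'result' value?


Step 1: string_transform(text='system fox', operation='reverse')
  -> result = 'xof metsys'
Step 2: string_transform(text='xof metsys', operation='word_count')
  words: xof, metsys -> 2
  -> result = 2
2


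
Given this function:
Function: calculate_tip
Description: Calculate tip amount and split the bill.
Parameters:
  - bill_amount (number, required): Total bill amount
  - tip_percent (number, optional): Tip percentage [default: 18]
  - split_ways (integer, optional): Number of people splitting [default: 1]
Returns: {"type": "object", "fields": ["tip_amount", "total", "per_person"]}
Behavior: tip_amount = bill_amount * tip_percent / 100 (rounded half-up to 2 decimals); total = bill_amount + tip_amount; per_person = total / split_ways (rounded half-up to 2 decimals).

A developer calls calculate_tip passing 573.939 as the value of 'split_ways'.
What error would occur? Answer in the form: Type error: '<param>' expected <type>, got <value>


Spec: 'split_ways' is declared as integer; 573.939 is a non-integer number.
Type error: 'split_ways' expected integer, got 573.939


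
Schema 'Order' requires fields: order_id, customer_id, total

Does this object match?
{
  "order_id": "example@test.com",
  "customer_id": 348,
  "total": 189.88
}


Checking required fields... All present.
Valid - all required fields present


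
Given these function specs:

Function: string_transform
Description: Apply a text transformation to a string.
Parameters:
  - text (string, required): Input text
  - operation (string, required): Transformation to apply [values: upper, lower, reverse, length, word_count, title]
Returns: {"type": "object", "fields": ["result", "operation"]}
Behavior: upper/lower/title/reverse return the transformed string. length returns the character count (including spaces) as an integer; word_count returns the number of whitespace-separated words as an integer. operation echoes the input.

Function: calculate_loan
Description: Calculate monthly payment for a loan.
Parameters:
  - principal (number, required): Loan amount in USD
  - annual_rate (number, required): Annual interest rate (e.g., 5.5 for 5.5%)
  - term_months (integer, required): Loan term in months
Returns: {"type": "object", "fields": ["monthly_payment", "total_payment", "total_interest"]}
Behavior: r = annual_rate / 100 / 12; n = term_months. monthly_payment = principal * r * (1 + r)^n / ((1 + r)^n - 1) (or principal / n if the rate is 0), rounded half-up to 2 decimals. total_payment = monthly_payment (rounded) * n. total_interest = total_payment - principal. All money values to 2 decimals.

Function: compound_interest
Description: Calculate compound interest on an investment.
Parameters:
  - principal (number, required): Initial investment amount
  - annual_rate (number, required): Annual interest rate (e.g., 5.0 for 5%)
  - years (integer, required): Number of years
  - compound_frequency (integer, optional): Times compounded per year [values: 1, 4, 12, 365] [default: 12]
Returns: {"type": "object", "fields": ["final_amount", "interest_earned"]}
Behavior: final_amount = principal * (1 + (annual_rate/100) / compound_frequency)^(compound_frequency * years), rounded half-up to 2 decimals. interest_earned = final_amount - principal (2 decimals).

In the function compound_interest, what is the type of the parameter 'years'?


The compound_interest spec declares:
  - years (integer, required): Number of years
Type:
integer


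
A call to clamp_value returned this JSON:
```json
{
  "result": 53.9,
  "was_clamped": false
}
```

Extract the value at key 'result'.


53.9


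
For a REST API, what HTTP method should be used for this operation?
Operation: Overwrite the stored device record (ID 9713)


GET = read, POST = create, PUT = update/replace, DELETE = remove
This operation is an update/replace.
PUT


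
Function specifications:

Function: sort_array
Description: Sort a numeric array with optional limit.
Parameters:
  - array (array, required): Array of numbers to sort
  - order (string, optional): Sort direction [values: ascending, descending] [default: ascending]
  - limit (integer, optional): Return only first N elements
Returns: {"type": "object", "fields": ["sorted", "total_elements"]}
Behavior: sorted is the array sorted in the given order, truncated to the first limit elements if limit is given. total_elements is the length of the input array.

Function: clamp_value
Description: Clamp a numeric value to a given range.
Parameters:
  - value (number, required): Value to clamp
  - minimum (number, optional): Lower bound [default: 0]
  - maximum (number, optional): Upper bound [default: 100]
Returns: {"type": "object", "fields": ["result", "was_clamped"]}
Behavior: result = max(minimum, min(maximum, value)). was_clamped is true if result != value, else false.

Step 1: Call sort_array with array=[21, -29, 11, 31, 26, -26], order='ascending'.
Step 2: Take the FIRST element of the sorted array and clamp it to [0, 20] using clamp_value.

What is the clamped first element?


Step 1: sort_array(order=ascending)
  sorted: [-29, -26, 11, 21, 26, 31]
  -> first element = -29
Step 2: clamp_value(value=-29, minimum=0, maximum=20)
  result = max(0, min(20, -29)) = max(0, -29) = 0
  was_clamped = (0 != -29) = true
  -> result = 0
0


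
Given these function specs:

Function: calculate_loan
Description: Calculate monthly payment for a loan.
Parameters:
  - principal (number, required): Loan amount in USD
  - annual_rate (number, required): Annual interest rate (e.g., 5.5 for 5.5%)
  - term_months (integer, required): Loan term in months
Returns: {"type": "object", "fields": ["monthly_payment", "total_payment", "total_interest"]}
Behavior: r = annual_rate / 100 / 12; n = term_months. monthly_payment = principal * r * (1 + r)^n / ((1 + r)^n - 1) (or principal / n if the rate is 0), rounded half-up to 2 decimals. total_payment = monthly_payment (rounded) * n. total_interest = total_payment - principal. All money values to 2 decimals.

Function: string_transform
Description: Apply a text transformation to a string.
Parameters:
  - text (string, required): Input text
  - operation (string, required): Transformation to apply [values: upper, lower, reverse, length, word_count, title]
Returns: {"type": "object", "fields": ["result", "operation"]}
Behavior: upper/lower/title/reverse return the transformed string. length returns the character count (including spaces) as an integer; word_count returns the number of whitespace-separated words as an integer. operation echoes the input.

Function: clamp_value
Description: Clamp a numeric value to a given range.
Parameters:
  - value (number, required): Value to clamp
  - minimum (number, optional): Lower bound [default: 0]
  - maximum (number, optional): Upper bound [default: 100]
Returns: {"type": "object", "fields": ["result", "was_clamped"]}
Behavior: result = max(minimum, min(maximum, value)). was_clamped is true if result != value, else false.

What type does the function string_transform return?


The string_transform spec declares Returns: {"type": "object", "fields": ["result", "operation"]}
Type:
object


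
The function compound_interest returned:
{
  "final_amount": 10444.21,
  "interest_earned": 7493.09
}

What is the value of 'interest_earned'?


7493.09


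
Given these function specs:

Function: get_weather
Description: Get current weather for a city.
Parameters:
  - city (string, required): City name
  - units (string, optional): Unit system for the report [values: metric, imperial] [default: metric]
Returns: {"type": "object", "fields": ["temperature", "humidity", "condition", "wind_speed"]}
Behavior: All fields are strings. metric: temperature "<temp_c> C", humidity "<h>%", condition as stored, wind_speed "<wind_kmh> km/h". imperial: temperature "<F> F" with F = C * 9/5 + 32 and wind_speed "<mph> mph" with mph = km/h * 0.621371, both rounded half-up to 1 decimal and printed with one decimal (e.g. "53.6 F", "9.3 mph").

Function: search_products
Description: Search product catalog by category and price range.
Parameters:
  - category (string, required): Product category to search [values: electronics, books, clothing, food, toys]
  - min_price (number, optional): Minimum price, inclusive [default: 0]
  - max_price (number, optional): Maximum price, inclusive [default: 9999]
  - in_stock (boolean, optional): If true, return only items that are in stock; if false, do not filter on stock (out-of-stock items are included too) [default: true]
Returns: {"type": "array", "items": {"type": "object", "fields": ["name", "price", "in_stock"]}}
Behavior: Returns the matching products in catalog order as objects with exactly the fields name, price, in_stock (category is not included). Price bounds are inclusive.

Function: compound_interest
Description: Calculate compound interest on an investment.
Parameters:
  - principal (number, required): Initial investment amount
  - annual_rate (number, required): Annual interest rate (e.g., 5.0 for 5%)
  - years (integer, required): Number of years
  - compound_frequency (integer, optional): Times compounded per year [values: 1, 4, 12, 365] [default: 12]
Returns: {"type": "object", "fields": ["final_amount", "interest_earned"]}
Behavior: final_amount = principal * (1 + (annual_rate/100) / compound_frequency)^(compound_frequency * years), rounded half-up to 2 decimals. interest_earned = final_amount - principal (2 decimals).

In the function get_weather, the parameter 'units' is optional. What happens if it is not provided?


The get_weather spec declares:
  - units (string, optional): Unit system for the report [values: metric, imperial] [default: metric]
It defaults to metric


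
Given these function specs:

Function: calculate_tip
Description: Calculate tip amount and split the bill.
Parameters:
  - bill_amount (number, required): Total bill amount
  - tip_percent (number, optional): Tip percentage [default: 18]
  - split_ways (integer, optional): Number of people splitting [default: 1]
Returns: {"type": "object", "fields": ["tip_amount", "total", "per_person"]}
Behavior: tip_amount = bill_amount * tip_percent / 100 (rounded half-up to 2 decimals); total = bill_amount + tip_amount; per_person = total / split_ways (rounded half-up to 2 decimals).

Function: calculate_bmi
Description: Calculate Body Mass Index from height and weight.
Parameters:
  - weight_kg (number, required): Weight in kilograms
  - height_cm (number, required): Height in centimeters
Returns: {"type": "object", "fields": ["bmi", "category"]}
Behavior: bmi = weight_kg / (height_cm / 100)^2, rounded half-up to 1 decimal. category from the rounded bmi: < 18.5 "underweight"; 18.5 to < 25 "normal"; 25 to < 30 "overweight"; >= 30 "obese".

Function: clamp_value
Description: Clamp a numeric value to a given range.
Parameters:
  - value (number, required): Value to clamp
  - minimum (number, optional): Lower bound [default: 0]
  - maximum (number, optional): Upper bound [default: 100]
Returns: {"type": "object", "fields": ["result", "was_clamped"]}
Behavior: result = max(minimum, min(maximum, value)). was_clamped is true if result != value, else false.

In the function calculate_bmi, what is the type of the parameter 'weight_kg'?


The calculate_bmi spec declares:
  - weight_kg (number, required): Weight in kilograms
Type:
number


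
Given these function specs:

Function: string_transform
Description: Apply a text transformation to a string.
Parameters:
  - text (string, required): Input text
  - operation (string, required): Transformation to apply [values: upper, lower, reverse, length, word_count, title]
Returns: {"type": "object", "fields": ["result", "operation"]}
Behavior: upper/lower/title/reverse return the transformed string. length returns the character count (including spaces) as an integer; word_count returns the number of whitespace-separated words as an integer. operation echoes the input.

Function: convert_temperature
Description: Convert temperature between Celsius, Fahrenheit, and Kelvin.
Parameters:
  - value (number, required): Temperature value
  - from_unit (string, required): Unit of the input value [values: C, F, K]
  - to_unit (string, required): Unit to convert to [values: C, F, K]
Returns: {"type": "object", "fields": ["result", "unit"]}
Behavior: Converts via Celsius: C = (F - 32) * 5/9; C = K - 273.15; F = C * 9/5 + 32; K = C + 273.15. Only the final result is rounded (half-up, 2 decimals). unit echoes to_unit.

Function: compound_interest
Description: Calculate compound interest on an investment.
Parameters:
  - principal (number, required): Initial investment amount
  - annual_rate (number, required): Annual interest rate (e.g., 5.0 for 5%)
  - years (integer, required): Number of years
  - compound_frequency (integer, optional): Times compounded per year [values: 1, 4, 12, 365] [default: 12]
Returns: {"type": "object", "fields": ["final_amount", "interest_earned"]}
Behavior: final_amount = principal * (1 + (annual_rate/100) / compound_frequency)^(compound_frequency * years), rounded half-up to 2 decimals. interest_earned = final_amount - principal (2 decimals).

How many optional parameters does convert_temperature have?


Parameters of convert_temperature: value (required), from_unit (required), to_unit (required)
Optional count:
0


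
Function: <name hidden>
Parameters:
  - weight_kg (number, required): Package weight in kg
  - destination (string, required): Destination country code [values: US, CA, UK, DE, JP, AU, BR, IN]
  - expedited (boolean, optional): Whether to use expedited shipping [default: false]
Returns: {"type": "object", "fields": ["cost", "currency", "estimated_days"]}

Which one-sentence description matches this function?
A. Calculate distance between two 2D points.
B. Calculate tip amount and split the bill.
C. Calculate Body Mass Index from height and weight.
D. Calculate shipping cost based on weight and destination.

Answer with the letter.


Parameters weight_kg, destination, expedited and return ["cost", "currency", "estimated_days"] fit: Calculate shipping cost based on weight and destination.
D


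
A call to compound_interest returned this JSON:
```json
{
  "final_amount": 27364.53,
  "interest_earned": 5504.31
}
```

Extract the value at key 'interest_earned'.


5504.31


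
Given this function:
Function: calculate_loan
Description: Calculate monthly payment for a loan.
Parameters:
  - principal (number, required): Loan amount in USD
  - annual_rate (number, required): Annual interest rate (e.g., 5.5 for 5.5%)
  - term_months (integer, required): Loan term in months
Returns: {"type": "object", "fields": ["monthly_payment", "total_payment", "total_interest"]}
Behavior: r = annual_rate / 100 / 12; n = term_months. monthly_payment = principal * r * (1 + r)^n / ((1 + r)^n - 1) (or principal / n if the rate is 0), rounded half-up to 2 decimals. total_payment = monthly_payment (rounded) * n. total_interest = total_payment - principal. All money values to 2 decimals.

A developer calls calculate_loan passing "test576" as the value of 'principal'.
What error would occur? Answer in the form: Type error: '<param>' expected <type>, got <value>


Spec: 'principal' is declared as number; "test576" is a string.
Type error: 'principal' expected number, got "test576"


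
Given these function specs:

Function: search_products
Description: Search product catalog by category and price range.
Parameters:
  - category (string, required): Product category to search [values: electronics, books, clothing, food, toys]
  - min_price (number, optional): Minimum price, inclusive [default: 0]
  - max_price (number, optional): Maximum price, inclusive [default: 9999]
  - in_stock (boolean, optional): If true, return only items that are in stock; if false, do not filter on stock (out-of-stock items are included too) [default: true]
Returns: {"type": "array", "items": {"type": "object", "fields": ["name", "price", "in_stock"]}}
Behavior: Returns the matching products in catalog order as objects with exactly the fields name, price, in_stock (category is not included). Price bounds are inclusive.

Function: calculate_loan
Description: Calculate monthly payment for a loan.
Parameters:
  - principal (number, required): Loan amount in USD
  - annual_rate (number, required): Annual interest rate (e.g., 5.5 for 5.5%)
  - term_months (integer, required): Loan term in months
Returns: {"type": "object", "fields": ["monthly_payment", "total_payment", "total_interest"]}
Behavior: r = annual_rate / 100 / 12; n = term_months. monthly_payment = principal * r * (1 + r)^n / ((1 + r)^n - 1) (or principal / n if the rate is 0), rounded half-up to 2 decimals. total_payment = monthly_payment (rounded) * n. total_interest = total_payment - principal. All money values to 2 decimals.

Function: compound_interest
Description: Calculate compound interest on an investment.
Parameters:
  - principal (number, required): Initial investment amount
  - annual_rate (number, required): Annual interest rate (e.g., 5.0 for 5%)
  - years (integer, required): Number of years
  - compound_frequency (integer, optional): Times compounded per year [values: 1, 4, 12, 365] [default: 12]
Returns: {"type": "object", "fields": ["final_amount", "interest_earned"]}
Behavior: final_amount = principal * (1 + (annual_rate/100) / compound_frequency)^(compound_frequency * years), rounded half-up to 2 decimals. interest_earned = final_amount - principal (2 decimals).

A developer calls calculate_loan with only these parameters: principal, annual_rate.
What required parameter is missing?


Required parameters: principal, annual_rate, term_months
Provided: principal, annual_rate
Missing: term_months
term_months


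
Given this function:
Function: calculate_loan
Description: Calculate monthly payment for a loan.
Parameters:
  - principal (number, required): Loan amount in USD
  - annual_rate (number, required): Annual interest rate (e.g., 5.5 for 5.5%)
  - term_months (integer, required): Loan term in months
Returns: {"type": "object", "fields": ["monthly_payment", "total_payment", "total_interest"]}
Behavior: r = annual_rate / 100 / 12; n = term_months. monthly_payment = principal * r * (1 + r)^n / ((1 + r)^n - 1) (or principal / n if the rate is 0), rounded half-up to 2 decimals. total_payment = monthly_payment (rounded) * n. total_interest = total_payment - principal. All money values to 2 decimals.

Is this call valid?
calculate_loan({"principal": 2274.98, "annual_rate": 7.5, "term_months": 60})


Checking all required parameters present and types match... All valid.
Valid


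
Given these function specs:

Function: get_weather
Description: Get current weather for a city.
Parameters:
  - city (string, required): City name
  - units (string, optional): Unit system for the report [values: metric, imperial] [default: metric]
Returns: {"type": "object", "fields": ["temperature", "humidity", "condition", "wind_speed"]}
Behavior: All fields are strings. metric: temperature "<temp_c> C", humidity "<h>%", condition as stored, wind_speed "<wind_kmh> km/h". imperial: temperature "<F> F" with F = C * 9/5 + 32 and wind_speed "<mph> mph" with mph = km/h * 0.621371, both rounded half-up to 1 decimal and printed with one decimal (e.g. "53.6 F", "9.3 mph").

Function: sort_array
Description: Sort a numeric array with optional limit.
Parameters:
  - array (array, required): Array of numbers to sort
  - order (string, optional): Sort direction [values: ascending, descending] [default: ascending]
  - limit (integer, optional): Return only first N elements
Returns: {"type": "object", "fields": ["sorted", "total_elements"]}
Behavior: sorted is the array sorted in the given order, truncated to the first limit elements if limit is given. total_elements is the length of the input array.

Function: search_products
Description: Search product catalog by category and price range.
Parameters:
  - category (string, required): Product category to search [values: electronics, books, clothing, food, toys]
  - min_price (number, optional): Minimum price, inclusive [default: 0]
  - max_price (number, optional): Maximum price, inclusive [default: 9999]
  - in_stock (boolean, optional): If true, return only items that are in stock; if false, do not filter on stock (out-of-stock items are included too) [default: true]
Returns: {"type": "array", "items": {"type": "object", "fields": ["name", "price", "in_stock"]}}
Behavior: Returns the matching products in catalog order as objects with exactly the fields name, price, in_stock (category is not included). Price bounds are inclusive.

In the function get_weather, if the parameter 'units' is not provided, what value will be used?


The get_weather spec declares:
  - units (string, optional): Unit system for the report [values: metric, imperial] [default: metric]
Default:
metric


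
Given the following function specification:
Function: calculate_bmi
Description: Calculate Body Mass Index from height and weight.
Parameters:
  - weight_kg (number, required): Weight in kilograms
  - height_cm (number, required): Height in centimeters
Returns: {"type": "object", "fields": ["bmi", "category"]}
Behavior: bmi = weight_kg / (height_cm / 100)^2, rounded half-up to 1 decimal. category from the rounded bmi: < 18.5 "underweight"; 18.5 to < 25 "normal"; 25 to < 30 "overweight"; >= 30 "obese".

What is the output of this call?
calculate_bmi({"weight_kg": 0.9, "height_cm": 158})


height_m = 158 / 100 = 1.58
bmi = 0.9 / 1.58^2 = 0.9 / 2.4964 = 0.360519 -> 0.4
0.4 < 18.5 -> underweight
Output:
{"bmi": 0.4, "category": "underweight"}


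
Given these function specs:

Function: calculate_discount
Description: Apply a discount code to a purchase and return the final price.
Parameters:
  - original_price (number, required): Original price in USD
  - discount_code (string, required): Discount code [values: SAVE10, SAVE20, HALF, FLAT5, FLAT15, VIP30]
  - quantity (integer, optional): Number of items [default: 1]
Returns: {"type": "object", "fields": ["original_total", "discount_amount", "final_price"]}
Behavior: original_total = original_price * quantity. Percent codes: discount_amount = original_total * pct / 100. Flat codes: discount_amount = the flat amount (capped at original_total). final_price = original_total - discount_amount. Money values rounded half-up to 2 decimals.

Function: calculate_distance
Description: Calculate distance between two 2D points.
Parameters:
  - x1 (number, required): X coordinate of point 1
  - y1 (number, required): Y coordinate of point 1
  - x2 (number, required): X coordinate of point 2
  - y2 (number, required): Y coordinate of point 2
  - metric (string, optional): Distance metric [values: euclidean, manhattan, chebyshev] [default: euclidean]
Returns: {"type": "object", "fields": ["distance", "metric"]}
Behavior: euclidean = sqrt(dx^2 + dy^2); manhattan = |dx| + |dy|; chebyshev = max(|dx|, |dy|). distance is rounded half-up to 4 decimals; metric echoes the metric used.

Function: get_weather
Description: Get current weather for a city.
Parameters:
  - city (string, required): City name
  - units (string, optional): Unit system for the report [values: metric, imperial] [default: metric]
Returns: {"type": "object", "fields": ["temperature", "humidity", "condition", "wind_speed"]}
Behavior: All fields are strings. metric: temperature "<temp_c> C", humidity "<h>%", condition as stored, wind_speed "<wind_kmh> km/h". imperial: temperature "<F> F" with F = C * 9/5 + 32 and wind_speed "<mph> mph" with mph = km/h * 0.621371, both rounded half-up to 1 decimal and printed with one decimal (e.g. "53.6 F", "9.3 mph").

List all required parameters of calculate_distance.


Parameters of calculate_distance and their required/optional flag:
  x1: required
  y1: required
  x2: required
  y2: required
  metric: optional
x1, x2, y1, y2


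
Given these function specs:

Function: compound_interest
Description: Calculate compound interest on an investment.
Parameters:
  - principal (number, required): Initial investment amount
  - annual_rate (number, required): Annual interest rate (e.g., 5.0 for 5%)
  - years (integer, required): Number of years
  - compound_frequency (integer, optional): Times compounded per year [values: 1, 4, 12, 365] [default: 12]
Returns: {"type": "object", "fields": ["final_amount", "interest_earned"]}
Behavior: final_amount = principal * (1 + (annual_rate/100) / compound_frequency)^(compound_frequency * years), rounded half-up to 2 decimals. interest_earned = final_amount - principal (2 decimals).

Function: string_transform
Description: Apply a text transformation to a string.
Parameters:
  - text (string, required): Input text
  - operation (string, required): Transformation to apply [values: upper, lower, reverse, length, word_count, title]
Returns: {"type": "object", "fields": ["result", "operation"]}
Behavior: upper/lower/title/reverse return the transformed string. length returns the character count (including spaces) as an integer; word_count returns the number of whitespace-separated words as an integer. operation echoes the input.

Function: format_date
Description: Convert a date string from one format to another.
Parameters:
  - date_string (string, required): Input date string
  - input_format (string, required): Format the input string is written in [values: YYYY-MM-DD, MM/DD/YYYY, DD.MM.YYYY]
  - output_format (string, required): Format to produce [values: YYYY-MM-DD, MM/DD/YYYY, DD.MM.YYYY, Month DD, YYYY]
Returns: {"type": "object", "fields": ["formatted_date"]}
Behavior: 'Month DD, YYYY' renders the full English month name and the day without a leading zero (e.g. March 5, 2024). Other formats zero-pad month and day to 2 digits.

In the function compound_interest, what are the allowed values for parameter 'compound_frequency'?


The compound_interest spec declares:
  - compound_frequency (integer, optional): Times compounded per year [values: 1, 4, 12, 365] [default: 12]
Allowed values:
1, 4, 12, 365


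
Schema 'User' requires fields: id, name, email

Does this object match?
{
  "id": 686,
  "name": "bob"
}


Checking required fields...
Missing: email
Invalid - missing required field 'email'


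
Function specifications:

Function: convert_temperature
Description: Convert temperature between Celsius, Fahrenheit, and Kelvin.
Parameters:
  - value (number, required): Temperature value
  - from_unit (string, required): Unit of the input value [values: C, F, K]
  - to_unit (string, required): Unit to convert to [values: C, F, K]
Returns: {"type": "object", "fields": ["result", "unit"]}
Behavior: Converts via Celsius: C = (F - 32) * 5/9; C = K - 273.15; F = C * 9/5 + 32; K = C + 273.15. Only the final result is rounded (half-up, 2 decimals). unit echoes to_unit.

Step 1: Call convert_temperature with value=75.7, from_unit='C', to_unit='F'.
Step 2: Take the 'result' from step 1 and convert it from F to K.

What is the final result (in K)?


Step 1: convert_temperature(value=75.7, from_unit=C, to_unit=F)
  Input already in C: 75.7
  To F: 75.7 * 9/5 + 32 = 168.26
  Round to 2 decimals: 168.26
  -> result = 168.26 F
Step 2: convert_temperature(value=168.26, from_unit=F, to_unit=K)
  To C: (168.26 - 32) * 5/9 = 75.7
  To K: 75.7 + 273.15 = 348.85
  Round to 2 decimals: 348.85
  -> result = 348.85 K
348.85 K


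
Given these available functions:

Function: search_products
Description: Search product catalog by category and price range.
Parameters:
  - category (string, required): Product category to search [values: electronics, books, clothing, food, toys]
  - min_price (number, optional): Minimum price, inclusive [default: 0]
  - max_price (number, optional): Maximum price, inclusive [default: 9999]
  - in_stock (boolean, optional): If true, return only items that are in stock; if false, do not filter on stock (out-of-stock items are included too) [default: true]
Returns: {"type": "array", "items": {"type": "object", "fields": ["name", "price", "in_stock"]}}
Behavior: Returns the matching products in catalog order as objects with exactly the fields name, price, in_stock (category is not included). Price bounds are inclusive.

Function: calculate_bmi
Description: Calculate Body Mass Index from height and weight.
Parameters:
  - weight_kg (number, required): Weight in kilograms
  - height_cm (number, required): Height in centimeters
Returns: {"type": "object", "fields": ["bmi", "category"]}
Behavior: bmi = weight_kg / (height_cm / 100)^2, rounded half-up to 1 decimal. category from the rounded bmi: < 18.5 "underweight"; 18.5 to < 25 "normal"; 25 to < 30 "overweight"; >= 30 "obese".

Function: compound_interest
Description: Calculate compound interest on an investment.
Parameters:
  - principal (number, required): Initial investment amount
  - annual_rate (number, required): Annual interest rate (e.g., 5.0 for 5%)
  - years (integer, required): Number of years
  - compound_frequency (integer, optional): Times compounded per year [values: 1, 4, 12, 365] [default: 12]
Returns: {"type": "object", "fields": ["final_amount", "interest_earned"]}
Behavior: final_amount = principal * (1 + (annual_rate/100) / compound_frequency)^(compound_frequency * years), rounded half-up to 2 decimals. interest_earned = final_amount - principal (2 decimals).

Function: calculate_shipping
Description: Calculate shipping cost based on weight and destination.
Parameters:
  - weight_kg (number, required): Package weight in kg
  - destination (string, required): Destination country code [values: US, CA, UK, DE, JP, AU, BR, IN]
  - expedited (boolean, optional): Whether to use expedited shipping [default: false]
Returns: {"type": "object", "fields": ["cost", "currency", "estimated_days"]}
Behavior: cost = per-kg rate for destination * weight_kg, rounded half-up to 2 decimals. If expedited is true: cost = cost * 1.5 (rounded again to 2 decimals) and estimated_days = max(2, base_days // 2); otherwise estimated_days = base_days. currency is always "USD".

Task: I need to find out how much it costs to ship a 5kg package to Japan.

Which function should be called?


The task needs a function whose description is: Calculate shipping cost based on weight and destination.
calculate_shipping
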